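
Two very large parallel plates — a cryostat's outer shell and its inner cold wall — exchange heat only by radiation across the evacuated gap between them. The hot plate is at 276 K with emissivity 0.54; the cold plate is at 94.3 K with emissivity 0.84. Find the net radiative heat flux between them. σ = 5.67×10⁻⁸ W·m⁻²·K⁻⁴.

q ≈ 159 W/m²

For two infinite grey parallel plates, q = σ(T₁⁴ − T₂⁴)/(1/ε₁ + 1/ε₂ − 1).
T₁⁴ − T₂⁴ = 5.803×10⁹ − 7.908×10⁷ = 5.724×10⁹ K⁴.
1/ε₁ + 1/ε₂ − 1 = 1.852 + 1.190 − 1 = 2.042.
q = 5.67×10⁻⁸ × 5.724×10⁹ / 2.042.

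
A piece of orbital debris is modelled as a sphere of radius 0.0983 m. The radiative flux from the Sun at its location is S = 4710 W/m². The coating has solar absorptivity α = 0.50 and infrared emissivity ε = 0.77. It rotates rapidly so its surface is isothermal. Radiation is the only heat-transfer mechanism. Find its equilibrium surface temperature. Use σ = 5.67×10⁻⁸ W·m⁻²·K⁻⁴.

At equilibrium, absorbed power = emitted power.
Absorbing cross-section = πr² = 0.03036 m²; emitting surface = 4πr² = 0.1214 m² (ratio 4).
αS·A_cross = εσ·A_surf·T⁴  ⇒  T⁴ = αS/(ε·4σ).
T⁴ = 0.500·4710/(0.77·4·5.67×10⁻⁸) = 1.349×10¹⁰ K⁴.
T = (1.349×10¹⁰)^(1/4).

T ≈ 341 K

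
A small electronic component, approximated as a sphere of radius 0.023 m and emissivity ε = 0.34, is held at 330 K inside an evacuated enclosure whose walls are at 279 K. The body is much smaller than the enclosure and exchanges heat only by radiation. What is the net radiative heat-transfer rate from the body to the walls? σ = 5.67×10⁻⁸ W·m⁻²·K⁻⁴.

P_net ≈ 0.743 W

For a small grey body in a large enclosure: P_net = εσA(T_body⁴ − T_wall⁴).
A = 4πr² = 0.006648 m²; T_body⁴ − T_wall⁴ = 1.186×10¹⁰ − 6.059×10⁹ = 5.800×10⁹ K⁴.
|P_net| = 0.34·5.67×10⁻⁸·0.006648·5.800×10⁹.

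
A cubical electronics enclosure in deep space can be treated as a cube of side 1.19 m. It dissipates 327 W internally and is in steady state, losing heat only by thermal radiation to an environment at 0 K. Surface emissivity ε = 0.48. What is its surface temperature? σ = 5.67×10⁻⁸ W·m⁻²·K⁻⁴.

T ≈ 194 K

Steady state: internal power = radiated power, P = εσA T⁴.
Radiating area A = 6L² = 8.497 m².
T⁴ = P/(εσA) = 327/(0.48·5.67×10⁻⁸·8.497) = 1.414×10⁹ K⁴.
T = (1.414×10⁹)^(1/4).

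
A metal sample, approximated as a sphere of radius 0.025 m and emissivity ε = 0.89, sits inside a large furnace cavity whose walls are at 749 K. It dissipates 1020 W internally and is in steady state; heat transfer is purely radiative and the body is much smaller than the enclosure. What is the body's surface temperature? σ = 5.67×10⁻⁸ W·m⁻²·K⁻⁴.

T ≈ 1300 K

For a small grey body in a large enclosure, net radiated power = εσA(T⁴ − T_w⁴).
Steady state: P = εσA(T⁴ − T_w⁴) with A = 4πr² = 0.007854 m².
T⁴ = P/(εσA) + T_w⁴ = 1020/(0.89·5.67×10⁻⁸·0.007854) + (749)⁴
    = 2.574×10¹² + 3.147×10¹¹ = 2.888×10¹² K⁴.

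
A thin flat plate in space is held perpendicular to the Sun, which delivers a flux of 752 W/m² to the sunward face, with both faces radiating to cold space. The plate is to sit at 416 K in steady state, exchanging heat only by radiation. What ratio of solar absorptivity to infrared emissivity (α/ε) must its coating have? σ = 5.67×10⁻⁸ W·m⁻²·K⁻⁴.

α/ε ≈ 4.52

Balance: αS·A = εσ·2A·T⁴ ⇒ α/ε = 2σT⁴/S.
α/ε = 2·5.67×10⁻⁸·(416)⁴/752 = 2·5.67×10⁻⁸·2.995×10¹⁰/752.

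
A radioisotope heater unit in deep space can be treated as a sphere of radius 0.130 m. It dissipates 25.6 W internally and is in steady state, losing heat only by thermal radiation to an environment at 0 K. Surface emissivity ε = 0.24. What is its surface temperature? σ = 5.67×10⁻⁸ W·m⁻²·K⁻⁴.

T ≈ 307 K

Steady state: internal power = radiated power, P = εσA T⁴.
Radiating area A = 4πr² = 0.2124 m².
T⁴ = P/(εσA) = 25.6/(0.24·5.67×10⁻⁸·0.2124) = 8.858×10⁹ K⁴.
T = (8.858×10⁹)^(1/4).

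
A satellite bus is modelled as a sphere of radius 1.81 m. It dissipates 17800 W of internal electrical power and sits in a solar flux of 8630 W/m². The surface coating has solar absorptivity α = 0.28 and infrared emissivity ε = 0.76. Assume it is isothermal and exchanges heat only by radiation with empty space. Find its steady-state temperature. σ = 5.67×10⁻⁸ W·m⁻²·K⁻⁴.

At steady state, absorbed solar power + internal power = radiated power.
Absorbed: α·S·A_cross = 0.28·8630·10.29 = 24870 W (cross-section πr²).
Total input = 24870 + 17800 = 42670 W.
Radiated: εσ·A_surf·T⁴ with A_surf = 4πr² = 41.17 m².
T⁴ = 42670/(0.76·5.67×10⁻⁸·41.17) = 2.405×10¹⁰ K⁴.

T ≈ 394 K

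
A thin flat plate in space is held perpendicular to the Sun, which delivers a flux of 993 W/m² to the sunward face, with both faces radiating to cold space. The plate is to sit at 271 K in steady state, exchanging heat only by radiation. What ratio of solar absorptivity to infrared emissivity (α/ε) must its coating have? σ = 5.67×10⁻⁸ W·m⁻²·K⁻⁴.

α/ε ≈ 0.616

Balance: αS·A = εσ·2A·T⁴ ⇒ α/ε = 2σT⁴/S.
α/ε = 2·5.67×10⁻⁸·(271)⁴/993 = 2·5.67×10⁻⁸·5.394×10⁹/993.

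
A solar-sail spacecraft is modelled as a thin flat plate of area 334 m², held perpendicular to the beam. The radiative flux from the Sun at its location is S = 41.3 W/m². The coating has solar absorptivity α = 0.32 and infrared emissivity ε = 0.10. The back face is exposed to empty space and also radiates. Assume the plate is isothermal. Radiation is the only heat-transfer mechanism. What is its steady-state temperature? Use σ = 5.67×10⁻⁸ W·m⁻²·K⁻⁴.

At equilibrium, absorbed power = emitted power.
Absorbing cross-section = A = 334.0 m²; emitting surface = 2A = 668.0 m² (ratio 2).
αS·A_cross = εσ·A_surf·T⁴  ⇒  T⁴ = αS/(ε·2σ).
T⁴ = 0.320·41.3/(0.10·2·5.67×10⁻⁸) = 1.165×10⁹ K⁴.
T = (1.165×10⁹)^(1/4).

T ≈ 185 K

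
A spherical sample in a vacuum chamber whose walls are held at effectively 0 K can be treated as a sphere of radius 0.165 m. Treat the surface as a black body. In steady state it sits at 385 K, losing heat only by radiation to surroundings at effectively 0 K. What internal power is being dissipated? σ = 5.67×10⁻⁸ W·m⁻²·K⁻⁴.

Steady state: P = εσA T⁴.
A = 4πr² = 0.3421 m²; T⁴ = (385)⁴ = 2.197×10¹⁰ K⁴.
P = 1.0 × 5.67×10⁻⁸ × 0.3421 × 2.197×10¹⁰.

P ≈ 426 W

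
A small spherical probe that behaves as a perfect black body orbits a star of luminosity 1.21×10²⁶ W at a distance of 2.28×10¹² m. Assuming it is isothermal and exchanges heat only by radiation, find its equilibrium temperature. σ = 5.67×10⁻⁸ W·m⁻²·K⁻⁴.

T ≈ 53.5 K

First find the stellar flux at distance d: S = L/(4πd²) = 1.21×10²⁶/(4π·(2.28×10¹²)²) = 1.852 W/m².
For an isothermal sphere, absorbed (1−a)S·πr² = emitted σ·4πr²·T⁴, so T⁴ = (1−a)S/(4σ).
T⁴ = 1.00·1.852/(4·5.67×10⁻⁸) = 8.167×10⁶ K⁴.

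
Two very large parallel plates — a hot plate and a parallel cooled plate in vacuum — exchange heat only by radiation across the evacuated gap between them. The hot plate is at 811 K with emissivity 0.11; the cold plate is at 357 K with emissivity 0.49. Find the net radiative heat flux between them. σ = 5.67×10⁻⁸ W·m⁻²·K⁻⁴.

For two infinite grey parallel plates, q = σ(T₁⁴ − T₂⁴)/(1/ε₁ + 1/ε₂ − 1).
T₁⁴ − T₂⁴ = 4.326×10¹¹ − 1.624×10¹⁰ = 4.164×10¹¹ K⁴.
1/ε₁ + 1/ε₂ − 1 = 9.091 + 2.041 − 1 = 10.13.
q = 5.67×10⁻⁸ × 4.164×10¹¹ / 10.13.

q ≈ 2330 W/m²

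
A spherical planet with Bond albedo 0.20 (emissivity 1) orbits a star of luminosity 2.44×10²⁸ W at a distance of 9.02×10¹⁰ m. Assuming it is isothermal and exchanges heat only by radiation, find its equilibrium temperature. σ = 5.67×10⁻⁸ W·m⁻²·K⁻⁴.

T ≈ 958 K

First find the stellar flux at distance d: S = L/(4πd²) = 2.44×10²⁸/(4π·(9.02×10¹⁰)²) = 2.387×10⁵ W/m².
For an isothermal sphere, absorbed (1−a)S·πr² = emitted σ·4πr²·T⁴, so T⁴ = (1−a)S/(4σ).
T⁴ = 0.800·2.387×10⁵/(4·5.67×10⁻⁸) = 8.418×10¹¹ K⁴.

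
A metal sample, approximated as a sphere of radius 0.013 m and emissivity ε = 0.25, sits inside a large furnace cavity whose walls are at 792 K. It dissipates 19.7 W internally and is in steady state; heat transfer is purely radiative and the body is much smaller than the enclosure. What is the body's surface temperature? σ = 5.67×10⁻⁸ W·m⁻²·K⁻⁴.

T ≈ 1010 K

For a small grey body in a large enclosure, net radiated power = εσA(T⁴ − T_w⁴).
Steady state: P = εσA(T⁴ − T_w⁴) with A = 4πr² = 0.002124 m².
T⁴ = P/(εσA) + T_w⁴ = 19.7/(0.25·5.67×10⁻⁸·0.002124) + (792)⁴
    = 6.544×10¹¹ + 3.935×10¹¹ = 1.048×10¹² K⁴.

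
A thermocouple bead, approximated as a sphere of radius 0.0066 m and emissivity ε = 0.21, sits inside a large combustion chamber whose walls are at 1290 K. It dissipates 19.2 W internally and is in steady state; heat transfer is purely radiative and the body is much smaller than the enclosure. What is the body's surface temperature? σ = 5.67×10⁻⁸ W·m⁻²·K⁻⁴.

For a small grey body in a large enclosure, net radiated power = εσA(T⁴ − T_w⁴).
Steady state: P = εσA(T⁴ − T_w⁴) with A = 4πr² = 5.474×10⁻⁴ m².
T⁴ = P/(εσA) + T_w⁴ = 19.2/(0.21·5.67×10⁻⁸·5.474×10⁻⁴) + (1290)⁴
    = 2.946×10¹² + 2.769×10¹² = 5.715×10¹² K⁴.

T ≈ 1550 K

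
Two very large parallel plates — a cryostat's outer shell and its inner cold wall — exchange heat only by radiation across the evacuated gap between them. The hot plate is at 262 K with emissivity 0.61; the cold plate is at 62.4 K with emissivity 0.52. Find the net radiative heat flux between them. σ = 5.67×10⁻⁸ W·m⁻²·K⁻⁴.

q ≈ 104 W/m²

For two infinite grey parallel plates, q = σ(T₁⁴ − T₂⁴)/(1/ε₁ + 1/ε₂ − 1).
T₁⁴ − T₂⁴ = 4.712×10⁹ − 1.516×10⁷ = 4.697×10⁹ K⁴.
1/ε₁ + 1/ε₂ − 1 = 1.639 + 1.923 − 1 = 2.562.
q = 5.67×10⁻⁸ × 4.697×10⁹ / 2.562.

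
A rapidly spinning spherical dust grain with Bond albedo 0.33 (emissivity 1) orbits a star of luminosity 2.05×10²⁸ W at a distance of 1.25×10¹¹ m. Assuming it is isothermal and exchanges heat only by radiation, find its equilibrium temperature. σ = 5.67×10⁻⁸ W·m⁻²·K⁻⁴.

First find the stellar flux at distance d: S = L/(4πd²) = 2.05×10²⁸/(4π·(1.25×10¹¹)²) = 1.044×10⁵ W/m².
For an isothermal sphere, absorbed (1−a)S·πr² = emitted σ·4πr²·T⁴, so T⁴ = (1−a)S/(4σ).
T⁴ = 0.670·1.044×10⁵/(4·5.67×10⁻⁸) = 3.084×10¹¹ K⁴.

T ≈ 745 K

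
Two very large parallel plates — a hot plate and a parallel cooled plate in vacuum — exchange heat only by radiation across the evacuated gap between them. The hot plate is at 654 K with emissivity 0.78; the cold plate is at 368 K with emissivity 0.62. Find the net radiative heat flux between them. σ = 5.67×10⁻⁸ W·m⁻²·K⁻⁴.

For two infinite grey parallel plates, q = σ(T₁⁴ − T₂⁴)/(1/ε₁ + 1/ε₂ − 1).
T₁⁴ − T₂⁴ = 1.829×10¹¹ − 1.834×10¹⁰ = 1.646×10¹¹ K⁴.
1/ε₁ + 1/ε₂ − 1 = 1.282 + 1.613 − 1 = 1.895.
q = 5.67×10⁻⁸ × 1.646×10¹¹ / 1.895.

q ≈ 4930 W/m²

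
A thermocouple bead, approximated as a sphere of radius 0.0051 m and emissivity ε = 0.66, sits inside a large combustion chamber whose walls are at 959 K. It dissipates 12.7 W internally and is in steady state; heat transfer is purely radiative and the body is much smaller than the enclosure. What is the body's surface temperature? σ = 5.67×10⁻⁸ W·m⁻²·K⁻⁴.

T ≈ 1170 K

For a small grey body in a large enclosure, net radiated power = εσA(T⁴ − T_w⁴).
Steady state: P = εσA(T⁴ − T_w⁴) with A = 4πr² = 3.269×10⁻⁴ m².
T⁴ = P/(εσA) + T_w⁴ = 12.7/(0.66·5.67×10⁻⁸·3.269×10⁻⁴) + (959)⁴
    = 1.038×10¹² + 8.458×10¹¹ = 1.884×10¹² K⁴.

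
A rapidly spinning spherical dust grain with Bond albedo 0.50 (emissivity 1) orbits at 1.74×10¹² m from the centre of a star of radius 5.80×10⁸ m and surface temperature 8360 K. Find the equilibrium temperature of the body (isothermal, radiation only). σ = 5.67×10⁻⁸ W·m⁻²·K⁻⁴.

The star's surface emits σT_*⁴; at distance d the flux is S = σT_*⁴(R_*/d)².
S = 5.67×10⁻⁸·(8360)⁴·(5.80×10⁸/1.74×10¹²)² = 30.77 W/m².
For an isothermal sphere T⁴ = (1−a)S/(4σ) = 6.784×10⁷ K⁴.

T ≈ 90.8 K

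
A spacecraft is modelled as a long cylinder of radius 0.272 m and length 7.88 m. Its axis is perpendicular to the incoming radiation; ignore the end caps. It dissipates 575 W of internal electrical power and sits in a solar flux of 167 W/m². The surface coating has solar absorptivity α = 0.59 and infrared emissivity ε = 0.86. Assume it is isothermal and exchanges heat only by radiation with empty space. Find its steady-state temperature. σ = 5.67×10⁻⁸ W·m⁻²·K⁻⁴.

T ≈ 197 K

At steady state, absorbed solar power + internal power = radiated power.
Absorbed: α·S·A_cross = 0.59·167·4.287 = 422.4 W (cross-section 2rL).
Total input = 422.4 + 575 = 997.4 W.
Radiated: εσ·A_surf·T⁴ with A_surf = 2πrL = 13.47 m².
T⁴ = 997.4/(0.86·5.67×10⁻⁸·13.47) = 1.519×10⁹ K⁴.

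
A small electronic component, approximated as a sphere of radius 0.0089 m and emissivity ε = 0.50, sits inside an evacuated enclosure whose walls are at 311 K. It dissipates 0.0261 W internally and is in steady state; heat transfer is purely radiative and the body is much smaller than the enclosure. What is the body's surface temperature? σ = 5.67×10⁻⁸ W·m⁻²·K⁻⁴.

T ≈ 318 K

For a small grey body in a large enclosure, net radiated power = εσA(T⁴ − T_w⁴).
Steady state: P = εσA(T⁴ − T_w⁴) with A = 4πr² = 9.954×10⁻⁴ m².
T⁴ = P/(εσA) + T_w⁴ = 0.0261/(0.50·5.67×10⁻⁸·9.954×10⁻⁴) + (311)⁴
    = 9.249×10⁸ + 9.355×10⁹ = 1.028×10¹⁰ K⁴.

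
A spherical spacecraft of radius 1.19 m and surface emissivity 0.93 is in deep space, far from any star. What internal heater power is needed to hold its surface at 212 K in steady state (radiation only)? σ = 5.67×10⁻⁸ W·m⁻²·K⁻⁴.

P ≈ 1900 W

P = εσ·4πr²·T⁴.
4πr² = 17.80 m²; T⁴ = 2.020×10⁹ K⁴.
P = 0.93·5.67×10⁻⁸·17.80·2.020×10⁹.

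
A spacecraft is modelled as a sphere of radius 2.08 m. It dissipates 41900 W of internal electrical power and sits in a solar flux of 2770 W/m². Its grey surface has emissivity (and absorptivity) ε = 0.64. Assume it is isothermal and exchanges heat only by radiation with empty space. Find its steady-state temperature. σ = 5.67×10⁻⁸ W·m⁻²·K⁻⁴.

At steady state, absorbed solar power + internal power = radiated power.
Absorbed: α·S·A_cross = 0.64·2770·13.59 = 24100 W (cross-section πr²).
Total input = 24100 + 41900 = 66000 W.
Radiated: εσ·A_surf·T⁴ with A_surf = 4πr² = 54.37 m².
T⁴ = 66000/(0.64·5.67×10⁻⁸·54.37) = 3.345×10¹⁰ K⁴.

T ≈ 428 K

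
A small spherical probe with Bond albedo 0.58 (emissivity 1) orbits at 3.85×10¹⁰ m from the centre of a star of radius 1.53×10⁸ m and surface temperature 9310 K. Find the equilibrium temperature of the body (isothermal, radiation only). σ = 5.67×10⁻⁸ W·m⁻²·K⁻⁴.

T ≈ 334 K

The star's surface emits σT_*⁴; at distance d the flux is S = σT_*⁴(R_*/d)².
S = 5.67×10⁻⁸·(9310)⁴·(1.53×10⁸/3.85×10¹⁰)² = 6727 W/m².
For an isothermal sphere T⁴ = (1−a)S/(4σ) = 1.246×10¹⁰ K⁴.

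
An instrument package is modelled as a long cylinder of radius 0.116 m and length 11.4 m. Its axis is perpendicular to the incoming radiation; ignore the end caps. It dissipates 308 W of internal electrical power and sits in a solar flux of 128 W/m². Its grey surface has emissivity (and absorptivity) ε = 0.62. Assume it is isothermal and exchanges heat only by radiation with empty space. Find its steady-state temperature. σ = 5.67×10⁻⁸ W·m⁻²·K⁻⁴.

T ≈ 205 K

At steady state, absorbed solar power + internal power = radiated power.
Absorbed: α·S·A_cross = 0.62·128·2.645 = 209.9 W (cross-section 2rL).
Total input = 209.9 + 308 = 517.9 W.
Radiated: εσ·A_surf·T⁴ with A_surf = 2πrL = 8.309 m².
T⁴ = 517.9/(0.62·5.67×10⁻⁸·8.309) = 1.773×10⁹ K⁴.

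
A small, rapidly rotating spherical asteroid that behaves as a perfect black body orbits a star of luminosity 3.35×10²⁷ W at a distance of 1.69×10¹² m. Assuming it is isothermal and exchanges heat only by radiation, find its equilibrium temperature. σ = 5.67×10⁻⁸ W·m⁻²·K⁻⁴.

First find the stellar flux at distance d: S = L/(4πd²) = 3.35×10²⁷/(4π·(1.69×10¹²)²) = 93.34 W/m².
For an isothermal sphere, absorbed (1−a)S·πr² = emitted σ·4πr²·T⁴, so T⁴ = (1−a)S/(4σ).
T⁴ = 1.00·93.34/(4·5.67×10⁻⁸) = 4.115×10⁸ K⁴.

T ≈ 142 K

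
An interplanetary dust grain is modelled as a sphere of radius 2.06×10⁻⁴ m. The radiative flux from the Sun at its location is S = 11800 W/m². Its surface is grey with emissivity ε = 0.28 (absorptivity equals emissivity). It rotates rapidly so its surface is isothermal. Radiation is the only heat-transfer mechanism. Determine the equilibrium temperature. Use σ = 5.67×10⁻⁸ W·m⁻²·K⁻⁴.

At equilibrium, absorbed power = emitted power.
Absorbing cross-section = πr² = 1.333×10⁻⁷ m²; emitting surface = 4πr² = 5.333×10⁻⁷ m² (ratio 4).
εS·A_cross = εσ·A_surf·T⁴  ⇒  T⁴ = S/(4σ)   (ε cancels).
T⁴ = 11800/(4·5.67×10⁻⁸) = 5.203×10¹⁰ K⁴.
T = (5.203×10¹⁰)^(1/4).

T ≈ 478 K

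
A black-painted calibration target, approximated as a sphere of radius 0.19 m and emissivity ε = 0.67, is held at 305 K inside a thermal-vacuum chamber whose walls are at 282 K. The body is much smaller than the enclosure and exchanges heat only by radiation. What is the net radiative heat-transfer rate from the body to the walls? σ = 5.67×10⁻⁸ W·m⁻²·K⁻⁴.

P_net ≈ 40.1 W

For a small grey body in a large enclosure: P_net = εσA(T_body⁴ − T_wall⁴).
A = 4πr² = 0.4536 m²; T_body⁴ − T_wall⁴ = 8.654×10⁹ − 6.324×10⁹ = 2.330×10⁹ K⁴.
|P_net| = 0.67·5.67×10⁻⁸·0.4536·2.330×10⁹.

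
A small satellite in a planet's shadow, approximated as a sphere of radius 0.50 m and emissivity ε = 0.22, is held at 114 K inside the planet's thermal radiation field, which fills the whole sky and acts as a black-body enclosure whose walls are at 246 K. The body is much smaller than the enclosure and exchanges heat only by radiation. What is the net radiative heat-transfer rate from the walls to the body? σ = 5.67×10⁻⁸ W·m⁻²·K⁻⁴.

For a small grey body in a large enclosure: P_net = εσA(T_body⁴ − T_wall⁴).
A = 4πr² = 3.142 m²; T_body⁴ − T_wall⁴ = 1.689×10⁸ − 3.662×10⁹ = -3.493×10⁹ K⁴.
|P_net| = 0.22·5.67×10⁻⁸·3.142·3.493×10⁹.

P_net ≈ 137 W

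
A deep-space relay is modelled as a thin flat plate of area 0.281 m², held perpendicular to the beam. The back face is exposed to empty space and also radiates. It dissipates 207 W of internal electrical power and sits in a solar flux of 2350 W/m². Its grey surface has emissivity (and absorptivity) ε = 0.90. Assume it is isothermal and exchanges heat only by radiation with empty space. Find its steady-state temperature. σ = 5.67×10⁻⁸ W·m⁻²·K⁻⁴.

At steady state, absorbed solar power + internal power = radiated power.
Absorbed: α·S·A_cross = 0.90·2350·0.2810 = 594.3 W (cross-section A).
Total input = 594.3 + 207 = 801.3 W.
Radiated: εσ·A_surf·T⁴ with A_surf = 2A = 0.5620 m².
T⁴ = 801.3/(0.90·5.67×10⁻⁸·0.5620) = 2.794×10¹⁰ K⁴.

T ≈ 409 K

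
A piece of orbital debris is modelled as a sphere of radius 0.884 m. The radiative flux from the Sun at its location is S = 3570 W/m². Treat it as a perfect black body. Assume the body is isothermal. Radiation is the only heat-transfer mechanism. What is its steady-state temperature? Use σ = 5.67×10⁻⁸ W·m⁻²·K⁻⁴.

At equilibrium, absorbed power = emitted power.
Absorbing cross-section = πr² = 2.455 m²; emitting surface = 4πr² = 9.820 m² (ratio 4).
S·A_cross = εσ·A_surf·T⁴  ⇒  T⁴ = S/(4σ).
T⁴ = 1.00·3570/(4·5.67×10⁻⁸) = 1.574×10¹⁰ K⁴.
T = (1.574×10¹⁰)^(1/4).

T ≈ 354 K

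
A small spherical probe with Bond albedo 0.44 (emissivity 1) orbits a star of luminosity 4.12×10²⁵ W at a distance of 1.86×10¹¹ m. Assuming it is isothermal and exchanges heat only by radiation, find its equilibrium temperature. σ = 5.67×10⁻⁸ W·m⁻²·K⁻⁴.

First find the stellar flux at distance d: S = L/(4πd²) = 4.12×10²⁵/(4π·(1.86×10¹¹)²) = 94.77 W/m².
For an isothermal sphere, absorbed (1−a)S·πr² = emitted σ·4πr²·T⁴, so T⁴ = (1−a)S/(4σ).
T⁴ = 0.560·94.77/(4·5.67×10⁻⁸) = 2.340×10⁸ K⁴.

T ≈ 124 K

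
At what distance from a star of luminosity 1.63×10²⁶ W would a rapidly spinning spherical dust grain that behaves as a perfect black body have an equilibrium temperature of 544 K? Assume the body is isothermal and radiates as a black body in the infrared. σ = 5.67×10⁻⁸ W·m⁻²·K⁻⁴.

d ≈ 2.56×10¹⁰ m

For an isothermal black-emitting sphere, (1−a)S·πr² = σ·4πr²·T⁴ ⇒ S = 4σT⁴/(1−a).
S = 4·5.67×10⁻⁸·(544)⁴/1.00 = 19860 W/m².
Flux falls as S = L/(4πd²), so d = √(L/(4πS)) = √(1.63×10²⁶/(4π·19860)).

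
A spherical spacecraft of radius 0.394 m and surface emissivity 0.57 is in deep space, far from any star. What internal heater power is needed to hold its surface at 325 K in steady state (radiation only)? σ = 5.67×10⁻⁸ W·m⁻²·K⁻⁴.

P ≈ 703 W

P = εσ·4πr²·T⁴.
4πr² = 1.951 m²; T⁴ = 1.116×10¹⁰ K⁴.
P = 0.57·5.67×10⁻⁸·1.951·1.116×10¹⁰.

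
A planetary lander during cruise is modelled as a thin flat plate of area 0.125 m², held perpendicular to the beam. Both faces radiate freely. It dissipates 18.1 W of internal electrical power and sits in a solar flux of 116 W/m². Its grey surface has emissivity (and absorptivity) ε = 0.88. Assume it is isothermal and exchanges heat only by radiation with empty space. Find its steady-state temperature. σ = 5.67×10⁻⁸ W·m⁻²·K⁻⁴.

T ≈ 223 K

At steady state, absorbed solar power + internal power = radiated power.
Absorbed: α·S·A_cross = 0.88·116·0.1250 = 12.76 W (cross-section A).
Total input = 12.76 + 18.1 = 30.86 W.
Radiated: εσ·A_surf·T⁴ with A_surf = 2A = 0.2500 m².
T⁴ = 30.86/(0.88·5.67×10⁻⁸·0.2500) = 2.474×10⁹ K⁴.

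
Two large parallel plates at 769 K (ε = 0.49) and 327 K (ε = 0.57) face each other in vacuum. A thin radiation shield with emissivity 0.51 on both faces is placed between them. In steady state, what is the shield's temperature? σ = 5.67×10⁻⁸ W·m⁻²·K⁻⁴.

In steady state the net flux on the hot side equals that on the cold side.
σ(T₁⁴−T_s⁴)/D₁ = σ(T_s⁴−T₂⁴)/D₂, with D₁ = 1/ε₁+1/ε_s−1 = 3.002, D₂ = 1/ε_s+1/ε₂−1 = 2.715.
Solve for T_s⁴: T_s⁴ = (D₂·T₁⁴ + D₁·T₂⁴)/(D₁+D₂) = 1.721×10¹¹ K⁴.

T_s ≈ 644 K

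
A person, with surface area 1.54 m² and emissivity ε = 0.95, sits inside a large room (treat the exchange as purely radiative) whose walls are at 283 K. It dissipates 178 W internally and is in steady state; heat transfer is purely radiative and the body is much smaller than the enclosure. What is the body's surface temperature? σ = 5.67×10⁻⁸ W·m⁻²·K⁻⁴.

For a small grey body in a large enclosure, net radiated power = εσA(T⁴ − T_w⁴).
Steady state: P = εσA(T⁴ − T_w⁴) with A = 1.54 m².
T⁴ = P/(εσA) + T_w⁴ = 178/(0.95·5.67×10⁻⁸·1.540) + (283)⁴
    = 2.146×10⁹ + 6.414×10⁹ = 8.560×10⁹ K⁴.

T ≈ 304 K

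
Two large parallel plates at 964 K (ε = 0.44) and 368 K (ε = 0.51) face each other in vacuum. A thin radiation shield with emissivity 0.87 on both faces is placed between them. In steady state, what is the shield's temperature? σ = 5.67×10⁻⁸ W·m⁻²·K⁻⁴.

In steady state the net flux on the hot side equals that on the cold side.
σ(T₁⁴−T_s⁴)/D₁ = σ(T_s⁴−T₂⁴)/D₂, with D₁ = 1/ε₁+1/ε_s−1 = 2.422, D₂ = 1/ε_s+1/ε₂−1 = 2.110.
Solve for T_s⁴: T_s⁴ = (D₂·T₁⁴ + D₁·T₂⁴)/(D₁+D₂) = 4.119×10¹¹ K⁴.

T_s ≈ 801 K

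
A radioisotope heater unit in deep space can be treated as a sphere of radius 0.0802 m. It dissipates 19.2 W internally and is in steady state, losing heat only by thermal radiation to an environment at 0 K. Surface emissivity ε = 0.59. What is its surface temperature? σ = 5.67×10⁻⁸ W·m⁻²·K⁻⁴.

T ≈ 290 K

Steady state: internal power = radiated power, P = εσA T⁴.
Radiating area A = 4πr² = 0.08083 m².
T⁴ = P/(εσA) = 19.2/(0.59·5.67×10⁻⁸·0.08083) = 7.101×10⁹ K⁴.
T = (7.101×10⁹)^(1/4).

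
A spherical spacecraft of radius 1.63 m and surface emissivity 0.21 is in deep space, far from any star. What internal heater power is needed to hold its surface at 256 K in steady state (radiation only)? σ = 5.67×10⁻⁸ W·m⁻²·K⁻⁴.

P = εσ·4πr²·T⁴.
4πr² = 33.39 m²; T⁴ = 4.295×10⁹ K⁴.
P = 0.21·5.67×10⁻⁸·33.39·4.295×10⁹.

P ≈ 1710 W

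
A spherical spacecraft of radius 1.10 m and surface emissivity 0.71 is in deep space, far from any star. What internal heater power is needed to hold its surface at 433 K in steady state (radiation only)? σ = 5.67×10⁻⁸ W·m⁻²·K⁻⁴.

P ≈ 21500 W

P = εσ·4πr²·T⁴.
4πr² = 15.21 m²; T⁴ = 3.515×10¹⁰ K⁴.
P = 0.71·5.67×10⁻⁸·15.21·3.515×10¹⁰.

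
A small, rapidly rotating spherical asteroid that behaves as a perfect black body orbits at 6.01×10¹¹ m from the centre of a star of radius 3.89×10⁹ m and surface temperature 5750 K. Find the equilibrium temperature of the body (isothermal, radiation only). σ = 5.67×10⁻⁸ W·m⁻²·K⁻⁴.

The star's surface emits σT_*⁴; at distance d the flux is S = σT_*⁴(R_*/d)².
S = 5.67×10⁻⁸·(5750)⁴·(3.89×10⁹/6.01×10¹¹)² = 2597 W/m².
For an isothermal sphere T⁴ = (1−a)S/(4σ) = 1.145×10¹⁰ K⁴.

T ≈ 327 K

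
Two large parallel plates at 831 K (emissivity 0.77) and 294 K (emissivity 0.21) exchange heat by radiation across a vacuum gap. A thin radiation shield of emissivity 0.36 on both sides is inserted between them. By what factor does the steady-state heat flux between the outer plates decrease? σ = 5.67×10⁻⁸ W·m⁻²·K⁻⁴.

Without shield: q₀ = σΔ(T⁴)/(1/ε₁+1/ε₂−1) with denominator 5.061.
With shield the two gaps are in series; the resistances add: (1/ε₁+1/ε_s−1)+(1/ε_s+1/ε₂−1) = 3.076+6.540 = 9.616.
Heat-flux ratio q₀/q = 9.616/5.061.

factor ≈ 1.90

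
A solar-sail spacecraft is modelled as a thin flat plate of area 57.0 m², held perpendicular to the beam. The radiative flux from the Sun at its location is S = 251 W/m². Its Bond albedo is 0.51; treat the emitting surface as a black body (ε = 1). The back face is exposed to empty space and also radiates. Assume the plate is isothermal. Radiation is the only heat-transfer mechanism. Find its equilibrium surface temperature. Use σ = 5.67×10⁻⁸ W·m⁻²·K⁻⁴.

At equilibrium, absorbed power = emitted power.
Absorbing cross-section = A = 57.00 m²; emitting surface = 2A = 114.0 m² (ratio 2).
(1−a)S·A_cross = εσ·A_surf·T⁴  ⇒  T⁴ = (1−a)S/(2σ).
T⁴ = 0.490·251/(2·5.67×10⁻⁸) = 1.085×10⁹ K⁴.
T = (1.085×10⁹)^(1/4).

T ≈ 181 K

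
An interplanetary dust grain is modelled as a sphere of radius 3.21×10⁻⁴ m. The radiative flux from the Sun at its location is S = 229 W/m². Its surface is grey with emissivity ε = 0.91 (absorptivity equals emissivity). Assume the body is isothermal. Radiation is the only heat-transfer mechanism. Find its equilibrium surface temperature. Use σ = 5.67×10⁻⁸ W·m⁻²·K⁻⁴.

At equilibrium, absorbed power = emitted power.
Absorbing cross-section = πr² = 3.237×10⁻⁷ m²; emitting surface = 4πr² = 1.295×10⁻⁶ m² (ratio 4).
εS·A_cross = εσ·A_surf·T⁴  ⇒  T⁴ = S/(4σ)   (ε cancels).
T⁴ = 229/(4·5.67×10⁻⁸) = 1.010×10⁹ K⁴.
T = (1.010×10⁹)^(1/4).

T ≈ 178 K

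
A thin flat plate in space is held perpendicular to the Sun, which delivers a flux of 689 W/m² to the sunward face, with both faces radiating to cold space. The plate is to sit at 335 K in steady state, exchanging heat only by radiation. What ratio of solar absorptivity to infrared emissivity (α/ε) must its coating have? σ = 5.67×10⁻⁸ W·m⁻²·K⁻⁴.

Balance: αS·A = εσ·2A·T⁴ ⇒ α/ε = 2σT⁴/S.
α/ε = 2·5.67×10⁻⁸·(335)⁴/689 = 2·5.67×10⁻⁸·1.259×10¹⁰/689.

α/ε ≈ 2.07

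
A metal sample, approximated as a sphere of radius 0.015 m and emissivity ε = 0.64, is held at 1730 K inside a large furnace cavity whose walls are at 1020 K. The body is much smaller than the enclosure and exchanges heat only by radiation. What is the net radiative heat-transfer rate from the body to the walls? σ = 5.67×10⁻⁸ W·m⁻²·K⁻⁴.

For a small grey body in a large enclosure: P_net = εσA(T_body⁴ − T_wall⁴).
A = 4πr² = 0.002827 m²; T_body⁴ − T_wall⁴ = 8.957×10¹² − 1.082×10¹² = 7.875×10¹² K⁴.
|P_net| = 0.64·5.67×10⁻⁸·0.002827·7.875×10¹².

P_net ≈ 808 W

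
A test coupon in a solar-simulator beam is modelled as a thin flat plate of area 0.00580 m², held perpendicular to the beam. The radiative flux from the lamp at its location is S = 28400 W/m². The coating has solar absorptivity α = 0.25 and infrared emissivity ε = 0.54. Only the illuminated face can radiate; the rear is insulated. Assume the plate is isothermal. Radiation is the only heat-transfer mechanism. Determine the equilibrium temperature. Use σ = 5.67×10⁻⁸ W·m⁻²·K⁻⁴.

T ≈ 694 K

At equilibrium, absorbed power = emitted power.
Absorbing cross-section = A = 0.005800 m²; emitting surface = A = 0.005800 m² (ratio 1).
αS·A_cross = εσ·A_surf·T⁴  ⇒  T⁴ = αS/(ε·1σ).
T⁴ = 0.250·28400/(0.54·1·5.67×10⁻⁸) = 2.319×10¹¹ K⁴.
T = (2.319×10¹¹)^(1/4).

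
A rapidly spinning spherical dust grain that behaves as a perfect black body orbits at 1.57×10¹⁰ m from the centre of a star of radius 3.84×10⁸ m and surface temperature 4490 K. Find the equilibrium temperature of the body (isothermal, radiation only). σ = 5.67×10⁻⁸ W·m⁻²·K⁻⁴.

T ≈ 497 K

The star's surface emits σT_*⁴; at distance d the flux is S = σT_*⁴(R_*/d)².
S = 5.67×10⁻⁸·(4490)⁴·(3.84×10⁸/1.57×10¹⁰)² = 13790 W/m².
For an isothermal sphere T⁴ = (1−a)S/(4σ) = 6.078×10¹⁰ K⁴.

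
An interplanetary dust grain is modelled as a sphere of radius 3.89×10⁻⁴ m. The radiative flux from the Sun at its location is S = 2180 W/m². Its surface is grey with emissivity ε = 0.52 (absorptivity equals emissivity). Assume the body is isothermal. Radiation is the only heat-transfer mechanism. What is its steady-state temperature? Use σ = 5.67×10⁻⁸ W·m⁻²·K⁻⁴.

T ≈ 313 K

At equilibrium, absorbed power = emitted power.
Absorbing cross-section = πr² = 4.754×10⁻⁷ m²; emitting surface = 4πr² = 1.902×10⁻⁶ m² (ratio 4).
εS·A_cross = εσ·A_surf·T⁴  ⇒  T⁴ = S/(4σ)   (ε cancels).
T⁴ = 2180/(4·5.67×10⁻⁸) = 9.612×10⁹ K⁴.
T = (9.612×10⁹)^(1/4).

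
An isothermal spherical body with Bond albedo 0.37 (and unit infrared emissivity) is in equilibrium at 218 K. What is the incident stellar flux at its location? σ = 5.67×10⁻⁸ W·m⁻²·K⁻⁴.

S ≈ 813 W/m²

(1−a)S·πr² = σ·4πr²·T⁴ ⇒ S = 4σT⁴/(1−a).
S = 4·5.67×10⁻⁸·2.259×10⁹/0.630.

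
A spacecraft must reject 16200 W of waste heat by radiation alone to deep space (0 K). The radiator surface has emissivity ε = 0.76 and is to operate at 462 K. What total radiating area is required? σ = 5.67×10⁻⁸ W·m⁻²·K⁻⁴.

A ≈ 8.25 m²

P = εσA T⁴ ⇒ A = P/(εσT⁴).
T⁴ = 4.556×10¹⁰ K⁴.
A = 16200/(0.76 × 5.67×10⁻⁸ × 4.556×10¹⁰).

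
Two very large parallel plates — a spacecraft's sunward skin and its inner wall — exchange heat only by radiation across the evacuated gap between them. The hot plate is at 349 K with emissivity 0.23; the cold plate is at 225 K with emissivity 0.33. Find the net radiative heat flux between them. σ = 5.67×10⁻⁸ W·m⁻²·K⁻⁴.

q ≈ 109 W/m²

For two infinite grey parallel plates, q = σ(T₁⁴ − T₂⁴)/(1/ε₁ + 1/ε₂ − 1).
T₁⁴ − T₂⁴ = 1.484×10¹⁰ − 2.563×10⁹ = 1.227×10¹⁰ K⁴.
1/ε₁ + 1/ε₂ − 1 = 4.348 + 3.030 − 1 = 6.378.
q = 5.67×10⁻⁸ × 1.227×10¹⁰ / 6.378.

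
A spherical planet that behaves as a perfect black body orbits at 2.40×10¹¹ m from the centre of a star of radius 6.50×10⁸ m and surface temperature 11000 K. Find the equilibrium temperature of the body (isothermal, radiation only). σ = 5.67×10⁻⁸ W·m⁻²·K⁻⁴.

The star's surface emits σT_*⁴; at distance d the flux is S = σT_*⁴(R_*/d)².
S = 5.67×10⁻⁸·(11000)⁴·(6.50×10⁸/2.40×10¹¹)² = 6089 W/m².
For an isothermal sphere T⁴ = (1−a)S/(4σ) = 2.685×10¹⁰ K⁴.

T ≈ 405 K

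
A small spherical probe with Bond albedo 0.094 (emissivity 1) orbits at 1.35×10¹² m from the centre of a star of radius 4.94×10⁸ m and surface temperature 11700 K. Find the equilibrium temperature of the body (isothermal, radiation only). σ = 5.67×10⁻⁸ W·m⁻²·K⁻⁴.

T ≈ 154 K

The star's surface emits σT_*⁴; at distance d the flux is S = σT_*⁴(R_*/d)².
S = 5.67×10⁻⁸·(11700)⁴·(4.94×10⁸/1.35×10¹²)² = 142.3 W/m².
For an isothermal sphere T⁴ = (1−a)S/(4σ) = 5.683×10⁸ K⁴.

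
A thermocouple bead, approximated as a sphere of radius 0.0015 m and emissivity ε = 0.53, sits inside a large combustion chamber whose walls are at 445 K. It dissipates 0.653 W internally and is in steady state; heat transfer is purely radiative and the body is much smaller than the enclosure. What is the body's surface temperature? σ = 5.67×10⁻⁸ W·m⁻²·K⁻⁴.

T ≈ 948 K

For a small grey body in a large enclosure, net radiated power = εσA(T⁴ − T_w⁴).
Steady state: P = εσA(T⁴ − T_w⁴) with A = 4πr² = 2.827×10⁻⁵ m².
T⁴ = P/(εσA) + T_w⁴ = 0.653/(0.53·5.67×10⁻⁸·2.827×10⁻⁵) + (445)⁴
    = 7.685×10¹¹ + 3.921×10¹⁰ = 8.077×10¹¹ K⁴.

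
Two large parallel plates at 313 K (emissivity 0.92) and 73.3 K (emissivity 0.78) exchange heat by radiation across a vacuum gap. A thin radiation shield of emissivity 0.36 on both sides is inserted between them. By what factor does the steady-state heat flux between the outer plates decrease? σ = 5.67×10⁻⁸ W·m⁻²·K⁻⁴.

Without shield: q₀ = σΔ(T⁴)/(1/ε₁+1/ε₂−1) with denominator 1.369.
With shield the two gaps are in series; the resistances add: (1/ε₁+1/ε_s−1)+(1/ε_s+1/ε₂−1) = 2.865+3.060 = 5.925.
Heat-flux ratio q₀/q = 5.925/1.369.

factor ≈ 4.33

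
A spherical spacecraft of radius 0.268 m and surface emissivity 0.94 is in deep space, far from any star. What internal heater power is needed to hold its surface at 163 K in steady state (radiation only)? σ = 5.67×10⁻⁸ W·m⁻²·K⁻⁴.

P ≈ 34.0 W

P = εσ·4πr²·T⁴.
4πr² = 0.9026 m²; T⁴ = 7.059×10⁸ K⁴.
P = 0.94·5.67×10⁻⁸·0.9026·7.059×10⁸.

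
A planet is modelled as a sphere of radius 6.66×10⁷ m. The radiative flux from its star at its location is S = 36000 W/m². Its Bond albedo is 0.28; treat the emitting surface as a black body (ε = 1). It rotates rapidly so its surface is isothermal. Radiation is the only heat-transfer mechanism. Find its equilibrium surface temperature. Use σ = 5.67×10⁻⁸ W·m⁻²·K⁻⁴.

At equilibrium, absorbed power = emitted power.
Absorbing cross-section = πr² = 1.393×10¹⁶ m²; emitting surface = 4πr² = 5.574×10¹⁶ m² (ratio 4).
(1−a)S·A_cross = εσ·A_surf·T⁴  ⇒  T⁴ = (1−a)S/(4σ).
T⁴ = 0.720·36000/(4·5.67×10⁻⁸) = 1.143×10¹¹ K⁴.
T = (1.143×10¹¹)^(1/4).

T ≈ 581 K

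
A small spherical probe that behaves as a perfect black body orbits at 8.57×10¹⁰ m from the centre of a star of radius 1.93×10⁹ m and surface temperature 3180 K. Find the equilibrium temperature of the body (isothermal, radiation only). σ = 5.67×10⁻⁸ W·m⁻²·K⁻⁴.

T ≈ 337 K

The star's surface emits σT_*⁴; at distance d the flux is S = σT_*⁴(R_*/d)².
S = 5.67×10⁻⁸·(3180)⁴·(1.93×10⁹/8.57×10¹⁰)² = 2941 W/m².
For an isothermal sphere T⁴ = (1−a)S/(4σ) = 1.297×10¹⁰ K⁴.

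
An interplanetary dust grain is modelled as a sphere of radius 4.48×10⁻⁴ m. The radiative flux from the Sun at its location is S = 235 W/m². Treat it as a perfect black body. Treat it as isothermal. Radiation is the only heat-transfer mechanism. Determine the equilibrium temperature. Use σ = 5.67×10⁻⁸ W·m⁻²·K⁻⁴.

T ≈ 179 K

At equilibrium, absorbed power = emitted power.
Absorbing cross-section = πr² = 6.305×10⁻⁷ m²; emitting surface = 4πr² = 2.522×10⁻⁶ m² (ratio 4).
S·A_cross = εσ·A_surf·T⁴  ⇒  T⁴ = S/(4σ).
T⁴ = 1.00·235/(4·5.67×10⁻⁸) = 1.036×10⁹ K⁴.
T = (1.036×10⁹)^(1/4).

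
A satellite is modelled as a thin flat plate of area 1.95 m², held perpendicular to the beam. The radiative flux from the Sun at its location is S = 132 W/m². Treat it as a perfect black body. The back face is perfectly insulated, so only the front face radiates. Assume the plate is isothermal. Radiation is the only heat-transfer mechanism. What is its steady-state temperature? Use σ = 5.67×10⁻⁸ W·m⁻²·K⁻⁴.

T ≈ 220 K

At equilibrium, absorbed power = emitted power.
Absorbing cross-section = A = 1.950 m²; emitting surface = A = 1.950 m² (ratio 1).
S·A_cross = εσ·A_surf·T⁴  ⇒  T⁴ = S/(1σ).
T⁴ = 1.00·132/(1·5.67×10⁻⁸) = 2.328×10⁹ K⁴.
T = (2.328×10⁹)^(1/4).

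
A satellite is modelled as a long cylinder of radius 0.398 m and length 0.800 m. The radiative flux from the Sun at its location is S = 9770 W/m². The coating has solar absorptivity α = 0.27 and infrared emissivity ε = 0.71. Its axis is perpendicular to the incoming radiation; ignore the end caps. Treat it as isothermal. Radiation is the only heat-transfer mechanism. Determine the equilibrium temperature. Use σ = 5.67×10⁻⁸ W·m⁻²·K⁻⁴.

At equilibrium, absorbed power = emitted power.
Absorbing cross-section = 2rL = 0.6368 m²; emitting surface = 2πrL = 2.001 m² (ratio π).
αS·A_cross = εσ·A_surf·T⁴  ⇒  T⁴ = αS/(ε·πσ).
T⁴ = 0.270·9770/(0.71·π·5.67×10⁻⁸) = 2.086×10¹⁰ K⁴.
T = (2.086×10¹⁰)^(1/4).

T ≈ 380 K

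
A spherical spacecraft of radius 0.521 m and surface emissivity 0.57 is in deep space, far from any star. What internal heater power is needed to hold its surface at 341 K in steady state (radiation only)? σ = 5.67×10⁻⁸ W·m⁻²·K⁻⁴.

P ≈ 1490 W

P = εσ·4πr²·T⁴.
4πr² = 3.411 m²; T⁴ = 1.352×10¹⁰ K⁴.
P = 0.57·5.67×10⁻⁸·3.411·1.352×10¹⁰.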